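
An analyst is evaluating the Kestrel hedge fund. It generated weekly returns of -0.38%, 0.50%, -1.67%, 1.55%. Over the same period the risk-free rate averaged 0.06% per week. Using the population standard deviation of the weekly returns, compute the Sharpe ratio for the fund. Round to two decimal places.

r̄ = (-0.38 + 0.5 − 1.67 + 1.55) / 4 = 0.0000%
Σ(r − r̄)² = (-0.38 − 0.0000)² + (0.5 − 0.0000)² + … = 5.5858
population σ = √(5.5858 / 4) = √1.3965 = 1.1817%
Sharpe = (r̄ − rf) / σ = (0.0000 − 0.06) / 1.1817 = -0.0600 / 1.1817 = -0.0508

-0.05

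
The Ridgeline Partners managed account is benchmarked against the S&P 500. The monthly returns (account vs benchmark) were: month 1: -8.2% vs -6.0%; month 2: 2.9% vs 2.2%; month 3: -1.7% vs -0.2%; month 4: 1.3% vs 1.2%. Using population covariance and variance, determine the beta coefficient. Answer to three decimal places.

r̄p = -1.4250%,  r̄m = -0.7000%
Cov = Σ(rp − r̄p)(rm − r̄m) / 4 = 13.3725
Var(rm) = Σ(rm − r̄m)² / 4 = 10.0900
β = Cov / Var = 13.3725 / 10.0900 = 1.3253

1.325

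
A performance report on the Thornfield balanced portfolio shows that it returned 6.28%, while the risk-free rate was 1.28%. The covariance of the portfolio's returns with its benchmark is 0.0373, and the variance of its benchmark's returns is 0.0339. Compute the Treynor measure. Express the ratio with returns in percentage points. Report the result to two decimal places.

β = Cov / Var = 0.0373 / 0.0339 = 1.1003
Treynor = (Rp − Rf) / β = (6.28% − 1.28%) / 1.1003 = 5.00 / 1.1003 = 4.5442

4.54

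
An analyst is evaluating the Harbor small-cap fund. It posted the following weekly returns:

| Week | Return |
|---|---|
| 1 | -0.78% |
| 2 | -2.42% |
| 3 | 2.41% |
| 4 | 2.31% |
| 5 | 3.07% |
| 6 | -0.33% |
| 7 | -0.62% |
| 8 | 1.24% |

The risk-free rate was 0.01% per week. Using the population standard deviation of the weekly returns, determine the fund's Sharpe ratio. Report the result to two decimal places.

Mean return μ = 4.880 / 8 = 0.6100%
Population std dev = √[26.0880 / 8] = 1.8058%
Sharpe = (μ − rf) / σ = (0.6100 − 0.01) / 1.8058 = 0.6000 / 1.8058 = 0.3323

0.33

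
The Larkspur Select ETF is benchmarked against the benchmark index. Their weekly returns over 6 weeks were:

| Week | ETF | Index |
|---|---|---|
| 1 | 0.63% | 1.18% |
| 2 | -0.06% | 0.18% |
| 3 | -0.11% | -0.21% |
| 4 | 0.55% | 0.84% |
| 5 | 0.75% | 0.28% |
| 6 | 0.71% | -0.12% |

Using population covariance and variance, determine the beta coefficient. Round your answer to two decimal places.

r̄p = 0.4117%,  r̄m = 0.3583%
Cov = Σ(rp − r̄p)(rm − r̄m) / 6 = 0.0762
Var(rm) = Σ(rm − r̄m)² / 6 = 0.2495
β = Cov / Var = 0.0762 / 0.2495 = 0.3054

0.31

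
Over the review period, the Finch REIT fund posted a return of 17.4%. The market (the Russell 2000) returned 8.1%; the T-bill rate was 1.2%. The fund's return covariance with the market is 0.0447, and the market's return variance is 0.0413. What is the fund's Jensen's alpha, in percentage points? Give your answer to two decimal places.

8.73

β = Cov / Var = 0.0447 / 0.0413 = 1.0823
E[R] = Rf + β(Rm − Rf) = 1.2% + 1.0823 × (8.1% − 1.2%) = 8.6679%
α = Rp − E[R] = 17.4% − 8.6679% = 8.7321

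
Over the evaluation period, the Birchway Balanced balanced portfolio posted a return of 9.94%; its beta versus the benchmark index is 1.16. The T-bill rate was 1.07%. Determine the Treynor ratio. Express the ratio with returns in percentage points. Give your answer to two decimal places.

7.65

Treynor = (Rp − Rf) / β = (9.94% − 1.07%) / 1.16 = 8.87 / 1.16 = 7.6466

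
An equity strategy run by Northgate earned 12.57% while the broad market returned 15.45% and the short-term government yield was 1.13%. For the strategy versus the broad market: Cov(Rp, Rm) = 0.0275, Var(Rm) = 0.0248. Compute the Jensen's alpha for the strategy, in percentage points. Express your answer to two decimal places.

-4.44

β = Cov / Var = 0.0275 / 0.0248 = 1.1089
E[R] = Rf + β(Rm − Rf) = 1.13% + 1.1089 × (15.45% − 1.13%) = 17.0094%
α = Rp − E[R] = 12.57% − 17.0094% = -4.4394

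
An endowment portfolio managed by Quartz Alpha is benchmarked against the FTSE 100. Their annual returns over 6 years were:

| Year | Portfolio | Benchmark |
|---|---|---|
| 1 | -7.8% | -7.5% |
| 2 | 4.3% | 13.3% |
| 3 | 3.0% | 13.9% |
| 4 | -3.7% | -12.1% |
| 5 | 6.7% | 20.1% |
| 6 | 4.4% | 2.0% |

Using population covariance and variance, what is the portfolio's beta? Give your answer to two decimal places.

0.37

r̄p = 1.1500%,  r̄m = 4.9500%
Cov = Σ(rp − r̄p)(rm − r̄m) / 6 = 51.9125
Var(rm) = Σ(rm − r̄m)² / 6 = 138.9592
β = Cov / Var = 51.9125 / 138.9592 = 0.3736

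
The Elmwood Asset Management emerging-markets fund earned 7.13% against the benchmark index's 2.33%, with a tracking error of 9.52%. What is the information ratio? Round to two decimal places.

IR = (Rp − Rb) / TE = (7.13% − 2.33%) / 9.52% = 4.80% / 9.52% = 0.5042

0.50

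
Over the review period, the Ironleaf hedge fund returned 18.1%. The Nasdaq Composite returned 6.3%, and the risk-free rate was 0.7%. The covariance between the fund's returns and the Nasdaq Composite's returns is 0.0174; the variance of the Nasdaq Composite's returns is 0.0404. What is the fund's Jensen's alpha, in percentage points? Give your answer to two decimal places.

β = Cov / Var = 0.0174 / 0.0404 = 0.4307
E[R] = Rf + β(Rm − Rf) = 0.7% + 0.4307 × (6.3% − 0.7%) = 3.1119%
α = Rp − E[R] = 18.1% − 3.1119% = 14.9881

14.99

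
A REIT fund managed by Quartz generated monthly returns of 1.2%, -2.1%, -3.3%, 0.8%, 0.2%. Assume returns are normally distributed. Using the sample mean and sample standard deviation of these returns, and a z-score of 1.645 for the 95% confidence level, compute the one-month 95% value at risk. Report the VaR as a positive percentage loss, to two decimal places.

3.86

μ = (1.2 − 2.1 − 3.3 + 0.8 + 0.2) / 5 = -3.20 / 5 = -0.6400%
Sample σ = √[Σ(r − μ)² / 4] = √[15.3720 / 4] = √3.8430 = 1.9604%
VaR = −(μ − z·σ) = −(-0.6400 − 1.645 × 1.9604) = −(-3.8649) = 3.8649%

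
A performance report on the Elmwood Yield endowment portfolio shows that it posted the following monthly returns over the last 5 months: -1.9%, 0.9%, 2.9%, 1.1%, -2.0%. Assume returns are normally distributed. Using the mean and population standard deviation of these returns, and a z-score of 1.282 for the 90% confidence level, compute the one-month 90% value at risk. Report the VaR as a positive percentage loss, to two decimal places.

2.22

r̄ = (-1.9 + 0.9 + 2.9 + 1.1 − 2) / 5 = 0.2000%
Σ(r − r̄)² = (-1.9 − 0.2000)² + (0.9 − 0.2000)² + … = 17.8400
population σ = √(17.8400 / 5) = √3.5680 = 1.8889%
VaR = −(r̄ − z·σ) = −(0.2000 − 1.282 × 1.8889) = −(-2.2216) = 2.2216%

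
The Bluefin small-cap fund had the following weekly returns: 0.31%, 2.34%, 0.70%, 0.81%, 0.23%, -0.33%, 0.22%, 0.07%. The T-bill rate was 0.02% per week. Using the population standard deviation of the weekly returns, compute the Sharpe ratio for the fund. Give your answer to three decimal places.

r̄ = (0.31 + 2.34 + 0.7 + 0.81 + 0.23 − 0.33 + 0.22 + 0.07) / 8 = 4.350 / 8 = 0.5438%
Σ(r − r̄)² = (0.31 − 0.5438)² + (2.34 − 0.5438)² + (0.7 − 0.5438)² + … = 4.5676
population σ = √(4.5676 / 8) = √0.5710 = 0.7556%
Sharpe = (r̄ − rf) / σ = (0.5438 − 0.02) / 0.7556 = 0.5238 / 0.7556 = 0.6932

0.693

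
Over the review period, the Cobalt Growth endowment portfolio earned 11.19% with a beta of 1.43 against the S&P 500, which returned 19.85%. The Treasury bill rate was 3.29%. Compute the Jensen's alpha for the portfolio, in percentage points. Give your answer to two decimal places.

CAPM expected return = Rf + β(Rm − Rf) = 3.29% + 1.43 × (19.85% − 3.29%) = 3.29 + 1.43 × 16.56 = 26.9708%
Jensen's α = Rp − E[R] = 11.19% − 26.9708% = -15.7808

-15.78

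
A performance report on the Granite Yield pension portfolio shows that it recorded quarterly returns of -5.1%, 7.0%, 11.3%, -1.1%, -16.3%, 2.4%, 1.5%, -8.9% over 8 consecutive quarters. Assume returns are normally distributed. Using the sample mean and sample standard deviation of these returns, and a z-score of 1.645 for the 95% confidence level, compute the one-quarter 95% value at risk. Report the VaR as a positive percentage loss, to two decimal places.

15.68

μ = (-5.1 + 7 + 11.3 − 1.1 − 16.3 + 2.4 + 1.5 − 8.9) / 8 = -1.1500%
Sample σ = √[Σ(r − μ)² / 7] = √[546.2400 / 7] = √78.0343 = 8.8337%
VaR = −(μ − z·σ) = −(-1.1500 − 1.645 × 8.8337) = −(-15.6814) = 15.6814%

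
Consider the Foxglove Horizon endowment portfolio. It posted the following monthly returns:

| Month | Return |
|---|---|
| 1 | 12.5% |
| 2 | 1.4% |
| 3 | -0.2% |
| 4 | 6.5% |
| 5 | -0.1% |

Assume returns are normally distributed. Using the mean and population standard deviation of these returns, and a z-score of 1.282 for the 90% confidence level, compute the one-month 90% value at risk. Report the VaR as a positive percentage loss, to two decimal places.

Mean return r̄ = 20.10 / 5 = 4.0200%
Σ(r − r̄)² = (12.5 − 4.0200)² + (1.4 − 4.0200)² + … = 119.7080
σ = √[119.7080 / 5] = 4.8930%
VaR = −(r̄ − z·σ) = −(4.0200 − 1.282 × 4.8930) = −(-2.2528) = 2.2528%

2.25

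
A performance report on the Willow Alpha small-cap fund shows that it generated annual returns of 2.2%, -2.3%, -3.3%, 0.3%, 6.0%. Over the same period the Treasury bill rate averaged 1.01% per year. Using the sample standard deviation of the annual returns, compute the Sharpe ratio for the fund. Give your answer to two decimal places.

μ = (2.2 − 2.3 − 3.3 + 0.3 + 6) / 5 = 2.90 / 5 = 0.5800%
Sample std dev = √[55.4280 / 4] = 3.7225%
Sharpe = (μ − rf) / σ = (0.5800 − 1.01) / 3.7225 = -0.4300 / 3.7225 = -0.1155

-0.12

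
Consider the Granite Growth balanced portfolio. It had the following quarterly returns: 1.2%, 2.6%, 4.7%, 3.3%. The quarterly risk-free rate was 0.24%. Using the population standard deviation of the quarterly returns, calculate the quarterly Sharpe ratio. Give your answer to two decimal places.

2.15

r̄ = (1.2 + 2.6 + 4.7 + 3.3) / 4 = 2.9500%
Population std dev = √[6.3700 / 4] = 1.2619%
Sharpe = (r̄ − rf) / σ = (2.9500 − 0.24) / 1.2619 = 2.7100 / 1.2619 = 2.1476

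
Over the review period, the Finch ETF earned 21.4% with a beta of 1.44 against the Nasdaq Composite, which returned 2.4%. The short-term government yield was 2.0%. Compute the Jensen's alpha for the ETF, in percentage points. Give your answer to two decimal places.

CAPM expected return = Rf + β(Rm − Rf) = 2.0% + 1.44 × (2.4% − 2.0%) = 2 + 1.44 × 0.40 = 2.5760%
Jensen's α = Rp − E[R] = 21.4% − 2.5760% = 18.8240

18.82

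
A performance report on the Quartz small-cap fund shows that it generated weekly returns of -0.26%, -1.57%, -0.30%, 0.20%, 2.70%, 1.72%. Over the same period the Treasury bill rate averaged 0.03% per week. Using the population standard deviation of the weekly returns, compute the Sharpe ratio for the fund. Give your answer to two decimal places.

0.27

r̄ = (-0.26 − 1.57 − 0.3 + 0.2 + 2.7 + 1.72) / 6 = 0.4150%
Population σ = √[Σ(r − r̄)² / 6] = √[11.8776 / 6] = √1.9796 = 1.4070%
Sharpe = (r̄ − rf) / σ = (0.4150 − 0.03) / 1.4070 = 0.3850 / 1.4070 = 0.2736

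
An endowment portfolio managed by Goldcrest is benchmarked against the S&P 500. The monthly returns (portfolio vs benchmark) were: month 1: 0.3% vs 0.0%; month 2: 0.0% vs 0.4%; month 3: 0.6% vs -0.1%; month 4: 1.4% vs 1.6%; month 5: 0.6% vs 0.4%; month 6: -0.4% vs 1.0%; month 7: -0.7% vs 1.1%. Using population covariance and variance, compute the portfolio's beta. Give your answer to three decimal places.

0.051

r̄p = 0.2571%,  r̄m = 0.6286%
Cov = Σ(rp − r̄p)(rm − r̄m) / 7 = 0.0169
Var(rm) = Σ(rm − r̄m)² / 7 = 0.3335
β = Cov / Var = 0.0169 / 0.3335 = 0.0507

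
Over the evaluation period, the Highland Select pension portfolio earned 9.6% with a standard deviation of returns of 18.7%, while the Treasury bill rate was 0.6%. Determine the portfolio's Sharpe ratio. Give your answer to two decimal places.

Sharpe = (Rp − Rf) / σp = (9.6% − 0.6%) / 18.7% = 9.00% / 18.7% = 0.4813

0.48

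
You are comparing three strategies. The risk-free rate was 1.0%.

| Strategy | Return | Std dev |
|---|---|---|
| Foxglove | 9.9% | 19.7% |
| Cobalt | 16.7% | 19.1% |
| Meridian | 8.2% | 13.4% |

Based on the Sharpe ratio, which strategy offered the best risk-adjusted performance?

Foxglove: Sharpe ratio = (9.9% − 1.0%) / 19.7% = 0.452
Cobalt: Sharpe ratio = (16.7% − 1.0%) / 19.1% = 0.822
Meridian: Sharpe ratio = (8.2% − 1.0%) / 13.4% = 0.537
Highest: Cobalt (0.822).

Cobalt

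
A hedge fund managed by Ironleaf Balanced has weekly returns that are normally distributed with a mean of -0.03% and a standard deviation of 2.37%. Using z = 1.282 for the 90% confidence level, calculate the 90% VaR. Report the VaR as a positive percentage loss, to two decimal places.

3.07

VaR (as % loss) = −(μ − z·σ) = −(-0.03% − 1.282 × 2.37%) = −(-3.06834%) = 3.06834%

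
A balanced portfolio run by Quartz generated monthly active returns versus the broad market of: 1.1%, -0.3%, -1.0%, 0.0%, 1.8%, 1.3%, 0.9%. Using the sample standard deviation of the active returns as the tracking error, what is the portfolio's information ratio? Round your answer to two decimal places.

0.54

r̄ = (1.1 − 0.3 − 1 + 0 + 1.8 + 1.3 + 0.9) / 7 = 0.5429%
Σ(r − r̄)² = (1.1 − 0.5429)² + (-0.3 − 0.5429)² + (-1 − 0.5429)² + … = 5.9771
σ = √[5.9771 / 6] = 0.9981%
IR = r̄ / tracking error = 0.5429 / 0.9981 = 0.5439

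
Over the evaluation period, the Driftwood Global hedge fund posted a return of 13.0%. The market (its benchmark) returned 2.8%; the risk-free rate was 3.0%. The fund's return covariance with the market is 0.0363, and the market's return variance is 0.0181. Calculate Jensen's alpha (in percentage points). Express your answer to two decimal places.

10.40

β = Cov / Var = 0.0363 / 0.0181 = 2.0055
E[R] = Rf + β(Rm − Rf) = 3.0% + 2.0055 × (2.8% − 3.0%) = 2.5989%
α = Rp − E[R] = 13.0% − 2.5989% = 10.4011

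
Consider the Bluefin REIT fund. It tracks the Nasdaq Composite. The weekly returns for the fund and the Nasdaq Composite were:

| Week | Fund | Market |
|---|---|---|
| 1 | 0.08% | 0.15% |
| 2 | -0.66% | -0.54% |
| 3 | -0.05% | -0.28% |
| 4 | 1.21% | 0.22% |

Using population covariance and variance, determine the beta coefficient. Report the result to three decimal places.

1.829

r̄p = 0.1450%,  r̄m = -0.1125%
Cov = Σ(rp − r̄p)(rm − r̄m) / 4 = 0.1785
Var(rm) = Σ(rm − r̄m)² / 4 = 0.0976
β = Cov / Var = 0.1785 / 0.0976 = 1.8289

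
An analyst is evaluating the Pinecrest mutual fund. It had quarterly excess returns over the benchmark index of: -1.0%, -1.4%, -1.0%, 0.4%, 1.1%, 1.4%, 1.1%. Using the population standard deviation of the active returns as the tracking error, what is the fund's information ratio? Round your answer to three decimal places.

0.078

μ = (-1 − 1.4 − 1 + 0.4 + 1.1 + 1.4 + 1.1) / 7 = 0.60 / 7 = 0.0857%
Σ(r − μ)² = (-1 − 0.0857)² + (-1.4 − 0.0857)² + (-1 − 0.0857)² + … = 8.4486
population σ = √(8.4486 / 7) = √1.2069 = 1.0986%
IR = μ / tracking error = 0.0857 / 1.0986 = 0.0780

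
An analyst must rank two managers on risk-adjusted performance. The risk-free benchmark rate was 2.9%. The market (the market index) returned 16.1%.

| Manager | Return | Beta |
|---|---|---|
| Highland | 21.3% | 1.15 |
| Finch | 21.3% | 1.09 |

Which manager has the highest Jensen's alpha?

Highland: α = 21.3% − [2.9% + 1.15 × (16.1% − 2.9%)] = 3.220
Finch: α = 21.3% − [2.9% + 1.09 × (16.1% − 2.9%)] = 4.012
Highest: Finch (4.012).

Finch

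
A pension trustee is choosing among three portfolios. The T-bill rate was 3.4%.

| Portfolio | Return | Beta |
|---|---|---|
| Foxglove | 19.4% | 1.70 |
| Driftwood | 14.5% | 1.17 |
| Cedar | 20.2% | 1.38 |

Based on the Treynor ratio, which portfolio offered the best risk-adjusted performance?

Cedar

Foxglove: Treynor = (19.4% − 3.4%) / 1.70 = 9.412
Driftwood: Treynor = (14.5% − 3.4%) / 1.17 = 9.487
Cedar: Treynor = (20.2% − 3.4%) / 1.38 = 12.174
Highest: Cedar (12.174).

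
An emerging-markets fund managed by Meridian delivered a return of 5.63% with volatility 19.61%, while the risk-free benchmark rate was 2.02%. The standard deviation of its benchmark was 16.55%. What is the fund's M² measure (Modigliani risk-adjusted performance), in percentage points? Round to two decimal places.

Sharpe = (Rp − Rf) / σp = (5.63% − 2.02%) / 19.61% = 0.1841
M² = Rf + Sharpe × σm = 2.02% + 0.1841 × 16.55% = 5.0669%

5.07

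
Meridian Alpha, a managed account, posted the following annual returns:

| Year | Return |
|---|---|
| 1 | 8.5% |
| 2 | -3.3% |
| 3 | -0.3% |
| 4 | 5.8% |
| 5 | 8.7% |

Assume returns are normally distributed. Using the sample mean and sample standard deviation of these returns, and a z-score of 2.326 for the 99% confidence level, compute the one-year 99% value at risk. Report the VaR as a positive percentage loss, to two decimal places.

μ = (8.5 − 3.3 − 0.3 + 5.8 + 8.7) / 5 = 3.8800%
Sample σ = √[Σ(r − μ)² / 4] = √[117.2880 / 4] = √29.3220 = 5.4150%
VaR = −(μ − z·σ) = −(3.8800 − 2.326 × 5.4150) = −(-8.7153) = 8.7153%

8.72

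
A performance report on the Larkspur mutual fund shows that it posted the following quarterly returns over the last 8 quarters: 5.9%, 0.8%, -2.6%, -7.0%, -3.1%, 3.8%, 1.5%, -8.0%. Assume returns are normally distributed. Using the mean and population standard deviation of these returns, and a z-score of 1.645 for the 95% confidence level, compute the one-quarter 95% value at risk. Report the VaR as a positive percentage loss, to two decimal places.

r̄ = (5.9 + 0.8 − 2.6 − 7 − 3.1 + 3.8 + 1.5 − 8) / 8 = -1.0875%
Population std dev = √[172.0488 / 8] = 4.6375%
VaR = −(r̄ − z·σ) = −(-1.0875 − 1.645 × 4.6375) = −(-8.7162) = 8.7162%

8.72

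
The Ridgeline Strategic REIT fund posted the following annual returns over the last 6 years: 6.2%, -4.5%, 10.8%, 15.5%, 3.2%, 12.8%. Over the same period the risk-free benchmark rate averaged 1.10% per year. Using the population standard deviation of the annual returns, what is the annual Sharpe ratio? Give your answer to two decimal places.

0.93

r̄ = (6.2 − 4.5 + 10.8 + 15.5 + 3.2 + 12.8) / 6 = 44.00 / 6 = 7.3333%
Σ(r − r̄)² = (6.2 − 7.3333)² + (-4.5 − 7.3333)² + … = 266.9933
population σ = √(266.9933 / 6) = √44.4989 = 6.6707%
Sharpe = (r̄ − rf) / σ = (7.3333 − 1.1) / 6.6707 = 6.2333 / 6.6707 = 0.9344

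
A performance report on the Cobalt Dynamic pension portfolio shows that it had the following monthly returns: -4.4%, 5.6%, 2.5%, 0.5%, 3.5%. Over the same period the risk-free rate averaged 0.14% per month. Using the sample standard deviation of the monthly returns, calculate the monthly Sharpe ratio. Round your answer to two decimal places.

Mean return μ = 7.70 / 5 = 1.5400%
Σ(r − μ)² = (-4.4 − 1.5400)² + (5.6 − 1.5400)² + … = 57.6120
sample σ = √(57.6120 / 4) = √14.4030 = 3.7951%
Sharpe = (μ − rf) / σ = (1.5400 − 0.14) / 3.7951 = 1.4000 / 3.7951 = 0.3689

0.37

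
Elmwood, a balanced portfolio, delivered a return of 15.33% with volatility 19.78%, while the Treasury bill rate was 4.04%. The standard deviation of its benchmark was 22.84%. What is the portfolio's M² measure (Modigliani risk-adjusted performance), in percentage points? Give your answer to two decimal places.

Sharpe = (Rp − Rf) / σp = (15.33% − 4.04%) / 19.78% = 0.5708
M² = Rf + Sharpe × σm = 4.04% + 0.5708 × 22.84% = 17.0771%

17.08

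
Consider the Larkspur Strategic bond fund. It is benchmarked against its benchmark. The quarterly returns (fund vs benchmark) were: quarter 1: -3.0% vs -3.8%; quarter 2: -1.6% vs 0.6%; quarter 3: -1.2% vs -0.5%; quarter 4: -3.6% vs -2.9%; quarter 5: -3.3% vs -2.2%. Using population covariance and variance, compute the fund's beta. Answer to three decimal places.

0.499

r̄p = -2.5400%,  r̄m = -1.7600%
Cov = Σ(rp − r̄p)(rm − r̄m) / 5 = 1.2776
Var(rm) = Σ(rm − r̄m)² / 5 = 2.5624
β = Cov / Var = 1.2776 / 2.5624 = 0.4986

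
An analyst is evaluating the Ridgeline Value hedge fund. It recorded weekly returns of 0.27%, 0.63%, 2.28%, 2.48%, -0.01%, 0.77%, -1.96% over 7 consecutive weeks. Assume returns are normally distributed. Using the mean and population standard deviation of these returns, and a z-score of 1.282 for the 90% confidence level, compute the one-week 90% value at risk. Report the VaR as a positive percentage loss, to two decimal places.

μ = (0.27 + 0.63 + 2.28 + 2.48 − 0.01 + 0.77 − 1.96) / 7 = 0.6371%
Σ(r − μ)² = (0.27 − 0.6371)² + (0.63 − 0.6371)² + (2.28 − 0.6371)² + … = 13.4115
σ = √[13.4115 / 7] = 1.3842%
VaR = −(μ − z·σ) = −(0.6371 − 1.282 × 1.3842) = −(-1.1374) = 1.1374%

1.14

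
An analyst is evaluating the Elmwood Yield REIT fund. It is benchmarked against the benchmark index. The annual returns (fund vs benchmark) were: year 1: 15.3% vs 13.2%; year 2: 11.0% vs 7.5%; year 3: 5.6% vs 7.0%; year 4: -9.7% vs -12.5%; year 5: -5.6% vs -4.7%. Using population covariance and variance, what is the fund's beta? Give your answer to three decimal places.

r̄p = 3.3200%,  r̄m = 2.1000%
Cov = Σ(rp − r̄p)(rm − r̄m) / 5 = 87.2740
Var(rm) = Σ(rm − r̄m)² / 5 = 87.1560
β = Cov / Var = 87.2740 / 87.1560 = 1.0014

1.001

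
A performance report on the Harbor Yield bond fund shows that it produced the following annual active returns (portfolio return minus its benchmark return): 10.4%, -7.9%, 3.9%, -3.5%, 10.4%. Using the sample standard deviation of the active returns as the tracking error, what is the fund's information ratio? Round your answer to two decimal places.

0.32

r̄ = (10.4 − 7.9 + 3.9 − 3.5 + 10.4) / 5 = 2.6600%
Sample σ = √[Σ(r − r̄)² / 4] = √[270.8120 / 4] = √67.7030 = 8.2282%
IR = r̄ / tracking error = 2.6600 / 8.2282 = 0.3233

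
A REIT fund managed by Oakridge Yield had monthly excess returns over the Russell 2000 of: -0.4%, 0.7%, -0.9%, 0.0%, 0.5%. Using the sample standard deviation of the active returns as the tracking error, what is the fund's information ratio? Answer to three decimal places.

Mean return μ = -0.10 / 5 = -0.0200%
Σ(r − μ)² = 1.7080; sample σ = √(1.7080/4) = 0.6535%
IR = μ / tracking error = -0.0200 / 0.6535 = -0.0306

-0.031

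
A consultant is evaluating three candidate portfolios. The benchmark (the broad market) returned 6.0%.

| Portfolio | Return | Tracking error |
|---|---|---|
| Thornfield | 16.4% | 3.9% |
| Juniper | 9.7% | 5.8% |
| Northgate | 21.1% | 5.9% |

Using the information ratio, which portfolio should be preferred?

Thornfield

Thornfield: IR = (16.4% − 6.0%) / 3.9% = 2.667
Juniper: IR = (9.7% − 6.0%) / 5.8% = 0.638
Northgate: IR = (21.1% − 6.0%) / 5.9% = 2.559
Highest: Thornfield (2.667).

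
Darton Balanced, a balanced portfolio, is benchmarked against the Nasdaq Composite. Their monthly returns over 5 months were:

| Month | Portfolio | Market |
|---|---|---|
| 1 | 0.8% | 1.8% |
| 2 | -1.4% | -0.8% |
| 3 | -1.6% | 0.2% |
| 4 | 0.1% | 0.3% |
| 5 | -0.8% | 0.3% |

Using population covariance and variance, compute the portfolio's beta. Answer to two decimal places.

0.89

r̄p = -0.5800%,  r̄m = 0.3600%
Cov = Σ(rp − r̄p)(rm − r̄m) / 5 = 0.6148
Var(rm) = Σ(rm − r̄m)² / 5 = 0.6904
β = Cov / Var = 0.6148 / 0.6904 = 0.8905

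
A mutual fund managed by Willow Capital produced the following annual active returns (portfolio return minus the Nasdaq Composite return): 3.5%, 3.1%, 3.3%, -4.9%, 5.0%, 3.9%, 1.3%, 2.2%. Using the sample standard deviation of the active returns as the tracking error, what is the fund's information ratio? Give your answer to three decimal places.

0.710

r̄ = (3.5 + 3.1 + 3.3 − 4.9 + 5 + 3.9 + 1.3 + 2.2) / 8 = 17.40 / 8 = 2.1750%
Σ(r − r̄)² = (3.5 − 2.1750)² + (3.1 − 2.1750)² + (3.3 − 2.1750)² + … = 65.6550
sample σ = √(65.6550 / 7) = √9.3793 = 3.0626%
IR = r̄ / tracking error = 2.1750 / 3.0626 = 0.7102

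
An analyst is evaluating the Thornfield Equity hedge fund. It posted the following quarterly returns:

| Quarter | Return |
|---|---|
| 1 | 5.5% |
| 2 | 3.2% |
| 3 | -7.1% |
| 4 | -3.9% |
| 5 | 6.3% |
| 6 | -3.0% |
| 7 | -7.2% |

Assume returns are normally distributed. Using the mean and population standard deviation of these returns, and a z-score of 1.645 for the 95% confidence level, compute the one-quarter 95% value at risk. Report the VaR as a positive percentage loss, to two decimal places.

Mean return r̄ = -6.20 / 7 = -0.8857%
Σ(r − r̄)² = 201.1486; population σ = √(201.1486/7) = 5.3606%
VaR = −(r̄ − z·σ) = −(-0.8857 − 1.645 × 5.3606) = −(-9.7039) = 9.7039%

9.70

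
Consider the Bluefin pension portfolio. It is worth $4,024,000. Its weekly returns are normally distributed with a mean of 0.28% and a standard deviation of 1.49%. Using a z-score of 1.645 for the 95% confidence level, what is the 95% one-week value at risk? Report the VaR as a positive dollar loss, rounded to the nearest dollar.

Return at the 95% tail: μ − z·σ = 0.28% − 1.645 × 1.49% = 0.28 − 2.45105 = -2.17105%
VaR = −(-2.17105%) × $4,024,000 = 2.17105% × $4,024,000 = $87,363

$87,363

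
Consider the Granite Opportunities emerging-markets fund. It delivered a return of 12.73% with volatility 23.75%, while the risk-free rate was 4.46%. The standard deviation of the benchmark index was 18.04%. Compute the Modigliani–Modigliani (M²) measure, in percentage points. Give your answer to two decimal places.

Sharpe = (Rp − Rf) / σp = (12.73% − 4.46%) / 23.75% = 0.3482
M² = Rf + Sharpe × σm = 4.46% + 0.3482 × 18.04% = 10.7415%

10.74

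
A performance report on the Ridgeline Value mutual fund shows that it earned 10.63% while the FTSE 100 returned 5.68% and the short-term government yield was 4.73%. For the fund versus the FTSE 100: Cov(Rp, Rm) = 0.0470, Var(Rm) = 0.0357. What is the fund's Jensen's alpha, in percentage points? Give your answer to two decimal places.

4.65

β = Cov / Var = 0.0470 / 0.0357 = 1.3165
E[R] = Rf + β(Rm − Rf) = 4.73% + 1.3165 × (5.68% − 4.73%) = 5.9807%
α = Rp − E[R] = 10.63% − 5.9807% = 4.6493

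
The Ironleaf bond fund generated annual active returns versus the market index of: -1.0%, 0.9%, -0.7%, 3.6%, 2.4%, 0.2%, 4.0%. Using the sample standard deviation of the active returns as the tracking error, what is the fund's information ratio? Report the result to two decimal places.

r̄ = (-1 + 0.9 − 0.7 + 3.6 + 2.4 + 0.2 + 4) / 7 = 1.3429%
Sample std dev = √[24.4371 / 6] = 2.0181%
IR = r̄ / tracking error = 1.3429 / 2.0181 = 0.6654

0.67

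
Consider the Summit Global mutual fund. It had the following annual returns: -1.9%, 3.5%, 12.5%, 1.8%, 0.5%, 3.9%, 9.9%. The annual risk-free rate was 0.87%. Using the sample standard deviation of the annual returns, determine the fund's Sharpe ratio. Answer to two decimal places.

r̄ = (-1.9 + 3.5 + 12.5 + 1.8 + 0.5 + 3.9 + 9.9) / 7 = 4.3143%
Σ(r − r̄)² = (-1.9 − 4.3143)² + (3.5 − 4.3143)² + (12.5 − 4.3143)² + … = 158.5286
sample σ = √(158.5286 / 6) = √26.4214 = 5.1402%
Sharpe = (r̄ − rf) / σ = (4.3143 − 0.87) / 5.1402 = 3.4443 / 5.1402 = 0.6701

0.67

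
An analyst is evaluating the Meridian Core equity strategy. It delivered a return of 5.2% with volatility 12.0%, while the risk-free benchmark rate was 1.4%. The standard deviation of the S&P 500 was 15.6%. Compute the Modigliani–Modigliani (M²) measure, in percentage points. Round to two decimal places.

Sharpe = (Rp − Rf) / σp = (5.2% − 1.4%) / 12.0% = 0.3167
M² = Rf + Sharpe × σm = 1.4% + 0.3167 × 15.6% = 6.3405%

6.34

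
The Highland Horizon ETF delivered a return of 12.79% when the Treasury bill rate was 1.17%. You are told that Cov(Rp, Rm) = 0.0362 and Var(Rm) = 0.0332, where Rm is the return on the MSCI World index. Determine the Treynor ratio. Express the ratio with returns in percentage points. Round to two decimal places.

10.66

β = Cov / Var = 0.0362 / 0.0332 = 1.0904
Treynor = (Rp − Rf) / β = (12.79% − 1.17%) / 1.0904 = 11.62 / 1.0904 = 10.6566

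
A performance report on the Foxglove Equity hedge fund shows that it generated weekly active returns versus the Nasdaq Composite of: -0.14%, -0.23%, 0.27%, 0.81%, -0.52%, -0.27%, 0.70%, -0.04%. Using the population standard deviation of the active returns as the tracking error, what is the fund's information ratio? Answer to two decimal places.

r̄ = (-0.14 − 0.23 + 0.27 + 0.81 − 0.52 − 0.27 + 0.7 − 0.04) / 8 = 0.0725%
Σ(r − r̄)² = (-0.14 − 0.0725)² + (-0.23 − 0.0725)² + (0.27 − 0.0725)² + … = 1.5944
population σ = √(1.5944 / 8) = √0.1993 = 0.4464%
IR = r̄ / tracking error = 0.0725 / 0.4464 = 0.1624

0.16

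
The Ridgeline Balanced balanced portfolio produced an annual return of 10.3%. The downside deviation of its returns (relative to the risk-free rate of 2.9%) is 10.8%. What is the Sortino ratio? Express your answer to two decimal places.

0.69

Sortino = (Rp − Rf) / σd = (10.3% − 2.9%) / 10.8% = 7.40% / 10.8% = 0.6852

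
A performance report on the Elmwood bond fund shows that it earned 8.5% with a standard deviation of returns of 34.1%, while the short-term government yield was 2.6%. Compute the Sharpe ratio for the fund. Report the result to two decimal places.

0.17

Sharpe = (Rp − Rf) / σp = (8.5% − 2.6%) / 34.1% = 5.90% / 34.1% = 0.1730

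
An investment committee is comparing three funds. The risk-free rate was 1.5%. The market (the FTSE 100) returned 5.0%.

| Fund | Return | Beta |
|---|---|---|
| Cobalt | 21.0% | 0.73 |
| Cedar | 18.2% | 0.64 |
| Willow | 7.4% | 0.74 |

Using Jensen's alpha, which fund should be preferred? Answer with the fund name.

Cobalt

Cobalt: α = 21.0% − [1.5% + 0.73 × (5.0% − 1.5%)] = 16.945
Cedar: α = 18.2% − [1.5% + 0.64 × (5.0% − 1.5%)] = 14.460
Willow: α = 7.4% − [1.5% + 0.74 × (5.0% − 1.5%)] = 3.310
Highest: Cobalt (16.945).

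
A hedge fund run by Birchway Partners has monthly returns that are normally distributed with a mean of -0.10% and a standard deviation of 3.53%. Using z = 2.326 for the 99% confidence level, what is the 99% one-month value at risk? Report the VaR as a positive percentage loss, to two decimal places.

VaR (as % loss) = −(μ − z·σ) = −(-0.10% − 2.326 × 3.53%) = −(-8.31078%) = 8.31078%

8.31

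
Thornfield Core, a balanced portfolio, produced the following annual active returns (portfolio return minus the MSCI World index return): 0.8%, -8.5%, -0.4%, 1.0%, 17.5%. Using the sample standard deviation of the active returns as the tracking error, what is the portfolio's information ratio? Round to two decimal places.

0.22

r̄ = (0.8 − 8.5 − 0.4 + 1 + 17.5) / 5 = 2.0800%
Σ(r − r̄)² = (0.8 − 2.0800)² + (-8.5 − 2.0800)² + … = 358.6680
sample σ = √(358.6680 / 4) = √89.6670 = 9.4693%
IR = r̄ / tracking error = 2.0800 / 9.4693 = 0.2197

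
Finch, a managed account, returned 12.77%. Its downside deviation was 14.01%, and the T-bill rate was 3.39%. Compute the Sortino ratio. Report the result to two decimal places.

Sortino = (Rp − Rf) / σd = (12.77% − 3.39%) / 14.01% = 9.38% / 14.01% = 0.6695

0.67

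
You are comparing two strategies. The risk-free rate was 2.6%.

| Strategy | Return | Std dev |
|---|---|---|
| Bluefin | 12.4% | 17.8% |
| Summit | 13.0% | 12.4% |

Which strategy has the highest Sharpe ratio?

Summit

Bluefin: Sharpe ratio = (12.4% − 2.6%) / 17.8% = 0.551
Summit: Sharpe ratio = (13.0% − 2.6%) / 12.4% = 0.839
Highest: Summit (0.839).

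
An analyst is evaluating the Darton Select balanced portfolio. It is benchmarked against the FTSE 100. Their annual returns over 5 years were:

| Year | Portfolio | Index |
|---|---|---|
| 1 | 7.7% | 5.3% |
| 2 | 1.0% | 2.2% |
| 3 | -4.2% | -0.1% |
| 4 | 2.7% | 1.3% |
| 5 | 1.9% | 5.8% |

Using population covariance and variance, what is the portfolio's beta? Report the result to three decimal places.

r̄p = 1.8200%,  r̄m = 2.9000%
Cov = Σ(rp − r̄p)(rm − r̄m) / 5 = 6.3140
Var(rm) = Σ(rm − r̄m)² / 5 = 5.2440
β = Cov / Var = 6.3140 / 5.2440 = 1.2040

1.204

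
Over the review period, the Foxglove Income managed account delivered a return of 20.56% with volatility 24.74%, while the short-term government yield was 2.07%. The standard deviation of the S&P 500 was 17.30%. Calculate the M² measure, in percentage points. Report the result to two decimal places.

15.00

Sharpe = (Rp − Rf) / σp = (20.56% − 2.07%) / 24.74% = 0.7474
M² = Rf + Sharpe × σm = 2.07% + 0.7474 × 17.30% = 15.0000%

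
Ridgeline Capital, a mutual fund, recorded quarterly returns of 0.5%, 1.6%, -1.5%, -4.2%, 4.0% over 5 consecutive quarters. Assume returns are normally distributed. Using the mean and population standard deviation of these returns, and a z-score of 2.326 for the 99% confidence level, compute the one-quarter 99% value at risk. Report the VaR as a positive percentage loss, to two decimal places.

6.39

μ = (0.5 + 1.6 − 1.5 − 4.2 + 4) / 5 = 0.0800%
Σ(r − μ)² = 38.6680; population σ = √(38.6680/5) = 2.7809%
VaR = −(μ − z·σ) = −(0.0800 − 2.326 × 2.7809) = −(-6.3884) = 6.3884%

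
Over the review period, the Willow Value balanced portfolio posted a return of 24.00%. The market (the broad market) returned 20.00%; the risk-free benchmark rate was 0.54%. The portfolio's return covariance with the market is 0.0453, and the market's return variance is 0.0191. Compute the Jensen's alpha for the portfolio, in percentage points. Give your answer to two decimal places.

β = Cov / Var = 0.0453 / 0.0191 = 2.3717
E[R] = Rf + β(Rm − Rf) = 0.54% + 2.3717 × (20.00% − 0.54%) = 46.6933%
α = Rp − E[R] = 24.00% − 46.6933% = -22.6933

-22.69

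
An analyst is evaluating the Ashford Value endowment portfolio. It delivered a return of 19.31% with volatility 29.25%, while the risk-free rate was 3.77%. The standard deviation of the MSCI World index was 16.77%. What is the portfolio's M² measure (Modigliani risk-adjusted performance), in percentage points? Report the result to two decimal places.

12.68

Sharpe = (Rp − Rf) / σp = (19.31% − 3.77%) / 29.25% = 0.5313
M² = Rf + Sharpe × σm = 3.77% + 0.5313 × 16.77% = 12.6799%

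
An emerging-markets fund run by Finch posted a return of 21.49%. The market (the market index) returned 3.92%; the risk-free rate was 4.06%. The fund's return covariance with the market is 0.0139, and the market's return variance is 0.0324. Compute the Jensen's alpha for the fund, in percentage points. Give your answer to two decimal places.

β = Cov / Var = 0.0139 / 0.0324 = 0.4290
E[R] = Rf + β(Rm − Rf) = 4.06% + 0.4290 × (3.92% − 4.06%) = 3.9999%
α = Rp − E[R] = 21.49% − 3.9999% = 17.4901

17.49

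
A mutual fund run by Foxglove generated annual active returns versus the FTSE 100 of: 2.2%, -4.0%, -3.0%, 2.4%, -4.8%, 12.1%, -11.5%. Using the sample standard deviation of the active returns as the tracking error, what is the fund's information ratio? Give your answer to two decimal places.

r̄ = (2.2 − 4 − 3 + 2.4 − 4.8 + 12.1 − 11.5) / 7 = -6.60 / 7 = -0.9429%
Σ(r − r̄)² = (2.2 − (-0.9429))² + (-4 − (-0.9429))² + … = 331.0771
sample σ = √(331.0771 / 6) = √55.1795 = 7.4283%
IR = r̄ / tracking error = -0.9429 / 7.4283 = -0.1269

-0.13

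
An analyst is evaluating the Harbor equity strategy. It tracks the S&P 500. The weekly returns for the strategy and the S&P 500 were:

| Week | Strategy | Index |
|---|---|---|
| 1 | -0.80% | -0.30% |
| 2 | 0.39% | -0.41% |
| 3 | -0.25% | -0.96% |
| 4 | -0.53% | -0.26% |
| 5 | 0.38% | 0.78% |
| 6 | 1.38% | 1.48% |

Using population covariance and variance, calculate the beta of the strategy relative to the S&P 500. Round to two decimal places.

r̄p = 0.0950%,  r̄m = 0.0550%
Cov = Σ(rp − r̄p)(rm − r̄m) / 6 = 0.4609
Var(rm) = Σ(rm − r̄m)² / 6 = 0.6713
β = Cov / Var = 0.4609 / 0.6713 = 0.6866

0.69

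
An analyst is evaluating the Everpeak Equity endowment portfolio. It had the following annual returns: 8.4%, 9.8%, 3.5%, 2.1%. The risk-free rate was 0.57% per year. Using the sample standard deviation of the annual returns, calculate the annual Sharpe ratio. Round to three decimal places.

1.444

r̄ = (8.4 + 9.8 + 3.5 + 2.1) / 4 = 5.9500%
Sample σ = √[Σ(r − r̄)² / 3] = √[41.6500 / 3] = √13.8833 = 3.7260%
Sharpe = (r̄ − rf) / σ = (5.9500 − 0.57) / 3.7260 = 5.3800 / 3.7260 = 1.4439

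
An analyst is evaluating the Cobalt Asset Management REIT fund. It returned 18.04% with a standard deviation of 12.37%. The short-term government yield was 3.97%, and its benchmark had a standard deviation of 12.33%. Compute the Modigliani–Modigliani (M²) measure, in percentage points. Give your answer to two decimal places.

17.99

Sharpe = (Rp − Rf) / σp = (18.04% − 3.97%) / 12.37% = 1.1374
M² = Rf + Sharpe × σm = 3.97% + 1.1374 × 12.33% = 17.9941%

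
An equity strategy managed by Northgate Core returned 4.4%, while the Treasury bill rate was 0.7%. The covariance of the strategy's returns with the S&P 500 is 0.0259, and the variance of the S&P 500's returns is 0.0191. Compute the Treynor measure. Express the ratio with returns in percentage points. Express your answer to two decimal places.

2.73

β = Cov / Var = 0.0259 / 0.0191 = 1.3560
Treynor = (Rp − Rf) / β = (4.4% − 0.7%) / 1.3560 = 3.70 / 1.3560 = 2.7286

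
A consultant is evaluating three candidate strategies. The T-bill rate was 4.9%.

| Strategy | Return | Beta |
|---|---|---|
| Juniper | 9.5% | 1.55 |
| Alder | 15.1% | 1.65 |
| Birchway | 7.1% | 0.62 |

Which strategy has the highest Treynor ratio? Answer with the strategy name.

Juniper: Treynor = (9.5% − 4.9%) / 1.55 = 2.968
Alder: Treynor = (15.1% − 4.9%) / 1.65 = 6.182
Birchway: Treynor = (7.1% − 4.9%) / 0.62 = 3.548
Highest: Alder (6.182).

Alder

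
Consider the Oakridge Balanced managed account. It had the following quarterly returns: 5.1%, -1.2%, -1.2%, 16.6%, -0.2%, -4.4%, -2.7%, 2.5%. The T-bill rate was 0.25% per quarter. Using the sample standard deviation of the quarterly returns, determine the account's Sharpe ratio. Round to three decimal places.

0.234

Mean return r̄ = 14.50 / 8 = 1.8125%
Sample std dev = √[311.1088 / 7] = 6.6666%
Sharpe = (r̄ − rf) / σ = (1.8125 − 0.25) / 6.6666 = 1.5625 / 6.6666 = 0.2344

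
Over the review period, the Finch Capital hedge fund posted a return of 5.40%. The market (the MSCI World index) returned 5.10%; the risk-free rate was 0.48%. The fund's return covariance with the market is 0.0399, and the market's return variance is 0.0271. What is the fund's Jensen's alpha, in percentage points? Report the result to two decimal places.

β = Cov / Var = 0.0399 / 0.0271 = 1.4723
E[R] = Rf + β(Rm − Rf) = 0.48% + 1.4723 × (5.10% − 0.48%) = 7.2820%
α = Rp − E[R] = 5.40% − 7.2820% = -1.8820

-1.88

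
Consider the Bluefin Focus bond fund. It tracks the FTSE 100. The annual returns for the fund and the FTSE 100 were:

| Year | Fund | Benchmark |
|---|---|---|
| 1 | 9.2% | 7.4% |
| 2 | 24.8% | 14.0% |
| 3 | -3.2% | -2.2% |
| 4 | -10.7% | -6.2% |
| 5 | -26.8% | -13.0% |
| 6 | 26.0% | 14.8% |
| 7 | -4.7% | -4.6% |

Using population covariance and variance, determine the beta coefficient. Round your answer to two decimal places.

r̄p = 2.0857%,  r̄m = 1.4571%
Cov = Σ(rp − r̄p)(rm − r̄m) / 7 = 174.6008
Var(rm) = Σ(rm − r̄m)² / 7 = 98.3396
β = Cov / Var = 174.6008 / 98.3396 = 1.7755

1.78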